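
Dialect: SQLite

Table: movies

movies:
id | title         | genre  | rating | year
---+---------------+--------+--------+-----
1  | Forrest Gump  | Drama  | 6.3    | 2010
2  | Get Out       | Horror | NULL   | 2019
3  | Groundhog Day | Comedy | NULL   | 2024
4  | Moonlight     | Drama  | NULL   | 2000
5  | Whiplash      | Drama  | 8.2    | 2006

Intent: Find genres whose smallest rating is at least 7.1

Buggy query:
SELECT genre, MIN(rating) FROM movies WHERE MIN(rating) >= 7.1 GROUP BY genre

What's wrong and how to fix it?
Bug: MIN() in WHERE is a misuse of aggregate

Fix: Replace WHERE with HAVING after the GROUP BY

Corrected query:
SELECT genre, MIN(rating) FROM movies GROUP BY genre HAVING MIN(rating) >= 7.1

Result:
(no rows)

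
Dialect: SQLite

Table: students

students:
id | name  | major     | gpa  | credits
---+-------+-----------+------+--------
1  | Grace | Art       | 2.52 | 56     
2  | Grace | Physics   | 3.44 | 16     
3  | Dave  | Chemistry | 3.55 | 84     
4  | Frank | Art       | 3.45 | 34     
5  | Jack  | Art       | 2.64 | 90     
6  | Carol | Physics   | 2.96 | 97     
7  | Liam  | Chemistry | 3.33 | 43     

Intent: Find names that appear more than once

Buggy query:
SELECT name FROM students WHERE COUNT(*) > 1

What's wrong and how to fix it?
Bug: WHERE can't reference COUNT(*); aggregates are computed after WHERE

Fix: GROUP BY name, then filter groups with HAVING COUNT(*) > 1

Corrected query:
SELECT name FROM students GROUP BY name HAVING COUNT(*) > 1

Result:
name 
-----
Grace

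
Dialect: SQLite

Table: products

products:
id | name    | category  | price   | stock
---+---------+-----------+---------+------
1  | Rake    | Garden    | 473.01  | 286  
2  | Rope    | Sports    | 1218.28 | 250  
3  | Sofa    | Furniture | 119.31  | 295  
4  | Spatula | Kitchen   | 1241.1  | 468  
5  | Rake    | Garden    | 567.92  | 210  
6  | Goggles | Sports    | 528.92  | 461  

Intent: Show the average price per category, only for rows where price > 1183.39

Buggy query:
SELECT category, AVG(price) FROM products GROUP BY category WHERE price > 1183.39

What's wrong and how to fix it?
Bug: Row-level WHERE must come before GROUP BY in the clause order

Fix: Move the WHERE clause before GROUP BY

Corrected query:
SELECT category, AVG(price) FROM products WHERE price > 1183.39 GROUP BY category

Result:
category | AVG(price)
---------+-----------
Kitchen  | 1241.1    
Sports   | 1218.28   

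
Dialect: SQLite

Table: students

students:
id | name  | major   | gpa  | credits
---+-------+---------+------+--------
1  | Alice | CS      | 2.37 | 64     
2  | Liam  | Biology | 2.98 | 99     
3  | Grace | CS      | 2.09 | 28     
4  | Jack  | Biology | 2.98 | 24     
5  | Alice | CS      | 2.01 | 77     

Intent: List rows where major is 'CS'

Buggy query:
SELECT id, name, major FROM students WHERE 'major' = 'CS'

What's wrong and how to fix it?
Bug: 'major' in single quotes is a string literal, not the column; the comparison is literal-vs-literal and never true

Fix: Remove the quotes around the column name (or use double quotes for an identifier)

Corrected query:
SELECT id, name, major FROM students WHERE major = 'CS'

Result:
id | name  | major
---+-------+------
1  | Alice | CS   
3  | Grace | CS   
5  | Alice | CS   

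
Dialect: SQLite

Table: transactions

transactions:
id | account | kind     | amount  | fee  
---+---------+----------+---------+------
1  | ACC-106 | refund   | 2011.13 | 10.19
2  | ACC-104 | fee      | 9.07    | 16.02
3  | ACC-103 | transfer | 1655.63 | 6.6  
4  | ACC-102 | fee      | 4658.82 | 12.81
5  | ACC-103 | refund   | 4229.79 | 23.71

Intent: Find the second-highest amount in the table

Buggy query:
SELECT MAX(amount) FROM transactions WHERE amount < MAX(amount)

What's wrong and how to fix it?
Bug: The inner MAX is an aggregate inside WHERE, which is not allowed

Fix: Compute the overall MAX in a subquery, then take MAX of rows below it

Corrected query:
SELECT MAX(amount) FROM transactions WHERE amount < (SELECT MAX(amount) FROM transactions)

Result:
MAX(amount)
-----------
4229.79    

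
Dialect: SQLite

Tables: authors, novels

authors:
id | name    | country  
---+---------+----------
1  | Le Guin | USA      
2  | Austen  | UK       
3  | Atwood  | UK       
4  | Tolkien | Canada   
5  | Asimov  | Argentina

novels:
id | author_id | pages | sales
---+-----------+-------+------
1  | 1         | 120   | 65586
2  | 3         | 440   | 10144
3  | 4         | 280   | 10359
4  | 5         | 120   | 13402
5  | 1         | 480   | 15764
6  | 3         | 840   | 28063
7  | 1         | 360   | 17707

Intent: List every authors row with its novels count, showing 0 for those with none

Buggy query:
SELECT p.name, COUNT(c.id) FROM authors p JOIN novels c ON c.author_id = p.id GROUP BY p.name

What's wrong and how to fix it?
Bug: An inner join excludes parents with zero children

Fix: Switch to LEFT JOIN to retain unmatched parent rows

Corrected query:
SELECT p.name, COUNT(c.id) FROM authors p LEFT JOIN novels c ON c.author_id = p.id GROUP BY p.name

Result:
name    | COUNT(c.id)
--------+------------
Asimov  | 1          
Atwood  | 2          
Austen  | 0          
Le Guin | 3          
Tolkien | 1          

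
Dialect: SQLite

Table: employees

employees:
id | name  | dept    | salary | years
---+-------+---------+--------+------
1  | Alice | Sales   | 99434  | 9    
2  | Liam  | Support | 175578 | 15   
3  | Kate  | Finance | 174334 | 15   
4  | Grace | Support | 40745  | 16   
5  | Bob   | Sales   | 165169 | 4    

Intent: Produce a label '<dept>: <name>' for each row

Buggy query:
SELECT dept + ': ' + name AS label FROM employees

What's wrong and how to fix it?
Bug: SQLite uses || for string concatenation; + coerces text to numbers (yielding 0)

Fix: Replace + with || to concatenate text

Corrected query:
SELECT dept || ': ' || name AS label FROM employees

Result:
label         
--------------
Sales: Alice  
Support: Liam 
Finance: Kate 
Support: Grace
Sales: Bob    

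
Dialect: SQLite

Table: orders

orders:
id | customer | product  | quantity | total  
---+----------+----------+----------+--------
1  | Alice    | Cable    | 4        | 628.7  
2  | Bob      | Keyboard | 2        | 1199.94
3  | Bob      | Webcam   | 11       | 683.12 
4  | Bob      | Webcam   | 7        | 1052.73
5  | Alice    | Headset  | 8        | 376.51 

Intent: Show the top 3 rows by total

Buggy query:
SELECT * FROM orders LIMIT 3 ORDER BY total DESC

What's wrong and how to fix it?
Bug: ORDER BY cannot follow LIMIT; LIMIT is the final clause

Fix: Swap the clauses: ORDER BY first, then LIMIT

Corrected query:
SELECT * FROM orders ORDER BY total DESC LIMIT 3

Result:
id | customer | product  | quantity | total  
---+----------+----------+----------+--------
2  | Bob      | Keyboard | 2        | 1199.94
4  | Bob      | Webcam   | 7        | 1052.73
3  | Bob      | Webcam   | 11       | 683.12 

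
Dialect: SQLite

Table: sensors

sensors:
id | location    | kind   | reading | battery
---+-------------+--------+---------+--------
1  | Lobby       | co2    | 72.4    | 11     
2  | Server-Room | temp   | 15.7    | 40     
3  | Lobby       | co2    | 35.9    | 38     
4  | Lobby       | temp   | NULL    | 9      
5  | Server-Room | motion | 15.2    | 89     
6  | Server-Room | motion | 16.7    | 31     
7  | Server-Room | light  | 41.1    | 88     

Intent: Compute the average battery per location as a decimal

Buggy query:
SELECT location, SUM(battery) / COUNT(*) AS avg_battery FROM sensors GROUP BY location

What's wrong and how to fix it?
Bug: Both operands are integers, so '/' performs integer division and truncates

Fix: Cast one side to REAL so the division keeps the fractional part

Corrected query:
SELECT location, SUM(battery) * 1.0 / COUNT(*) AS avg_battery FROM sensors GROUP BY location

Result:
location    | avg_battery
------------+------------
Lobby       | 19.333333  
Server-Room | 62         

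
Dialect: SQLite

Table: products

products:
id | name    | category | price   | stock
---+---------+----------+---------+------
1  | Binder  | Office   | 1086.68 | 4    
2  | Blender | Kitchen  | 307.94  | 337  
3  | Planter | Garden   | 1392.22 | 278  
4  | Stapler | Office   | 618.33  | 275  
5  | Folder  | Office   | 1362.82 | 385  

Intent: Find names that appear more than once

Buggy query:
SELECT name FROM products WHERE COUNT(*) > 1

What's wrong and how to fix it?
Bug: COUNT(*) is an aggregate and cannot be used in WHERE

Fix: GROUP BY name, then filter groups with HAVING COUNT(*) > 1

Corrected query:
SELECT name FROM products GROUP BY name HAVING COUNT(*) > 1

Result:
(no rows)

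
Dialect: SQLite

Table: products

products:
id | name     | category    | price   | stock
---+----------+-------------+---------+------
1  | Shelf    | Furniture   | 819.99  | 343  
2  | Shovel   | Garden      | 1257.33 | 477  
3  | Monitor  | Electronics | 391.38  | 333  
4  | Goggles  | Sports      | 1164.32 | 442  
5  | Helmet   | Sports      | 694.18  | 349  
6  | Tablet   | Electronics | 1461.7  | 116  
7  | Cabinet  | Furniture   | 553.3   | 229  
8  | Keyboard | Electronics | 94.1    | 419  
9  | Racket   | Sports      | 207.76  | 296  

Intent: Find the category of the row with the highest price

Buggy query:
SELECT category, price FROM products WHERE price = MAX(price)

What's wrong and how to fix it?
Bug: MAX(price) is an aggregate and cannot be used directly in WHERE

Fix: Wrap MAX in a scalar subquery so WHERE compares against a single value

Corrected query:
SELECT category, price FROM products WHERE price = (SELECT MAX(price) FROM products)

Result:
category    | price 
------------+-------
Electronics | 1461.7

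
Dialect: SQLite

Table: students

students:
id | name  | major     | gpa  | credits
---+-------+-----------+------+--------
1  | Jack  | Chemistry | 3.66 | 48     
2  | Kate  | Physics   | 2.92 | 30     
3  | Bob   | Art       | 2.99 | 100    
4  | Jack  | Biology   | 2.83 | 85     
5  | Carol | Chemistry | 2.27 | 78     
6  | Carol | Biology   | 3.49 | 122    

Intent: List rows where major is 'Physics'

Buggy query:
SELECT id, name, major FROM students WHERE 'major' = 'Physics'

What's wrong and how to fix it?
Bug: 'major' in single quotes is a string literal, not the column; the comparison is literal-vs-literal and never true

Fix: Remove the quotes around the column name (or use double quotes for an identifier)

Corrected query:
SELECT id, name, major FROM students WHERE major = 'Physics'

Result:
id | name | major  
---+------+--------
2  | Kate | Physics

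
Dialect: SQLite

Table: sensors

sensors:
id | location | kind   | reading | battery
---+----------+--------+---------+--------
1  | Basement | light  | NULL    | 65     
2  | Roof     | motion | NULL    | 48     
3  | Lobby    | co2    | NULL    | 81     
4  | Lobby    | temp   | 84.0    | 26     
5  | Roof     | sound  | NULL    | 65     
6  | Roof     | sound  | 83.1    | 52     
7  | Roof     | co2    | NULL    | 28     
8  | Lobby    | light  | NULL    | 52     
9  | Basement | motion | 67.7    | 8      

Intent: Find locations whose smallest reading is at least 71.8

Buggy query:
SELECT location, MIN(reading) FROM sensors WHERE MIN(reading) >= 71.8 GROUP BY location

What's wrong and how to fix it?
Bug: Aggregates like MIN are computed per group after WHERE runs

Fix: Use HAVING for the per-group MIN condition

Corrected query:
SELECT location, MIN(reading) FROM sensors GROUP BY location HAVING MIN(reading) >= 71.8

Result:
location | MIN(reading)
---------+-------------
Lobby    | 84          
Roof     | 83.1        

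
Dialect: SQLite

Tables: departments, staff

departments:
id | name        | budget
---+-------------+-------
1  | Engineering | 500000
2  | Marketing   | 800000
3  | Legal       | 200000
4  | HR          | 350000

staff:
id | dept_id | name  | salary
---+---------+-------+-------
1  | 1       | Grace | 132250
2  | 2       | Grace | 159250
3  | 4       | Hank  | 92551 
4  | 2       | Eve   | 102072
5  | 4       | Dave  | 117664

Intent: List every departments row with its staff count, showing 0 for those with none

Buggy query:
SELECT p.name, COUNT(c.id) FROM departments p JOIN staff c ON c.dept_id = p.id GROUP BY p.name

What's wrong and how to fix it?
Bug: INNER JOIN drops departments rows that have no matching staff rows

Fix: Use LEFT JOIN so parents without children still appear (COUNT(c.id) gives 0)

Corrected query:
SELECT p.name, COUNT(c.id) FROM departments p LEFT JOIN staff c ON c.dept_id = p.id GROUP BY p.name

Result:
name        | COUNT(c.id)
------------+------------
Engineering | 1          
HR          | 2          
Legal       | 0          
Marketing   | 2          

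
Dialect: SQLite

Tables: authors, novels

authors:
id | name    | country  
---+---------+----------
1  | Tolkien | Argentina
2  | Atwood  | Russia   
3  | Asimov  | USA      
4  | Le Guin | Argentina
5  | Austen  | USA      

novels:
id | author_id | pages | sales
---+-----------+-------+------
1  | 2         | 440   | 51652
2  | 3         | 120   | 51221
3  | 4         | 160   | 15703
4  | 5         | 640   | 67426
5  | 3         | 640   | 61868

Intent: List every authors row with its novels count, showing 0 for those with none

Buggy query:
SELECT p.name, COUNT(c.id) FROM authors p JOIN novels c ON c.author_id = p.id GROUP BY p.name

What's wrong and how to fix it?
Bug: INNER JOIN drops authors rows that have no matching novels rows

Fix: Use LEFT JOIN so parents without children still appear (COUNT(c.id) gives 0)

Corrected query:
SELECT p.name, COUNT(c.id) FROM authors p LEFT JOIN novels c ON c.author_id = p.id GROUP BY p.name

Result:
name    | COUNT(c.id)
--------+------------
Asimov  | 2          
Atwood  | 1          
Austen  | 1          
Le Guin | 1          
Tolkien | 0          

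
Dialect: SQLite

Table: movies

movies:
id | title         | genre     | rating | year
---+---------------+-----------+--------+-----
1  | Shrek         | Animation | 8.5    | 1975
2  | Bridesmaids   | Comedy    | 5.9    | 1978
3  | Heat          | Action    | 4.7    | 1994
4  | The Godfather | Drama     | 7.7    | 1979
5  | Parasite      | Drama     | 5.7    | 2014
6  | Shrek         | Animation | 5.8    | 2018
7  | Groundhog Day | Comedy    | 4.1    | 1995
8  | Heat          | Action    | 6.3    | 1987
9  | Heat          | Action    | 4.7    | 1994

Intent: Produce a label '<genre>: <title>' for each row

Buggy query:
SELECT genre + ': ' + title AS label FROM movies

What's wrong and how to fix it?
Bug: SQLite uses || for string concatenation; + coerces text to numbers (yielding 0)

Fix: Use the || operator for string concatenation

Corrected query:
SELECT genre || ': ' || title AS label FROM movies

Result:
label                
---------------------
Animation: Shrek     
Comedy: Bridesmaids  
Action: Heat         
Drama: The Godfather 
Drama: Parasite      
Animation: Shrek     
Comedy: Groundhog Day
Action: Heat         
Action: Heat         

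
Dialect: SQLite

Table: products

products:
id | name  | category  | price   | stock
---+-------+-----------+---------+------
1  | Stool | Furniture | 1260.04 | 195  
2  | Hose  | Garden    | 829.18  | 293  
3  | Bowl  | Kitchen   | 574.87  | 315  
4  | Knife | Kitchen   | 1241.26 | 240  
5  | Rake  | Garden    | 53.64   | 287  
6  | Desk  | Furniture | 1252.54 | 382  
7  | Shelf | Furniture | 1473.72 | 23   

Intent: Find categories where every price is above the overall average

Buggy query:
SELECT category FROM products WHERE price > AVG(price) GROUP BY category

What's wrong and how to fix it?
Bug: AVG() is an aggregate; it can't sit directly in WHERE

Fix: Compute the overall average in a scalar subquery and compare each group's MIN against it in HAVING

Corrected query:
SELECT category FROM products GROUP BY category HAVING MIN(price) > (SELECT AVG(price) FROM products)

Result:
category 
---------
Furniture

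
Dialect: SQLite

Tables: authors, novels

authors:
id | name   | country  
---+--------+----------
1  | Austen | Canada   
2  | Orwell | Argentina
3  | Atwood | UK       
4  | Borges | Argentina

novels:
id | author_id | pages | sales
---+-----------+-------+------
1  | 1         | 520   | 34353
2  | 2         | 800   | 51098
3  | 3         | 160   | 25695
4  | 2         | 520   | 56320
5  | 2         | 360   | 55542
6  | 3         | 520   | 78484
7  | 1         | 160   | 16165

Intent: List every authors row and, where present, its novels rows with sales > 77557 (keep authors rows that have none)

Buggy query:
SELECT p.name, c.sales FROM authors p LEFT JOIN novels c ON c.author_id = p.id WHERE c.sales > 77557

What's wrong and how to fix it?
Bug: Filtering c.sales in WHERE discards the NULL rows produced by LEFT JOIN, turning it into an inner join

Fix: Move the right-table condition into the ON clause so unmatched parents are kept

Corrected query:
SELECT p.name, c.sales FROM authors p LEFT JOIN novels c ON c.author_id = p.id AND c.sales > 77557

Result:
name   | sales
-------+------
Austen | NULL 
Orwell | NULL 
Atwood | 78484
Borges | NULL 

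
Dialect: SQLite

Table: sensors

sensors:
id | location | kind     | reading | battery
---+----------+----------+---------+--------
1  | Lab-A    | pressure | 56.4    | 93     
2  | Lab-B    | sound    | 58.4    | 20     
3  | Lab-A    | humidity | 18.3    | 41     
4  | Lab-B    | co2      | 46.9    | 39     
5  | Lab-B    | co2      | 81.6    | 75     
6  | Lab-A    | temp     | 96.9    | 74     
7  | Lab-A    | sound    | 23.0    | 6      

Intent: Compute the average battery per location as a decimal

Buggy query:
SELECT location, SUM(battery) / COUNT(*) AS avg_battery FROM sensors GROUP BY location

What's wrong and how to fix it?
Bug: Both operands are integers, so '/' performs integer division and truncates

Fix: Cast one side to REAL so the division keeps the fractional part

Corrected query:
SELECT location, SUM(battery) * 1.0 / COUNT(*) AS avg_battery FROM sensors GROUP BY location

Result:
location | avg_battery
---------+------------
Lab-A    | 53.5       
Lab-B    | 44.666667  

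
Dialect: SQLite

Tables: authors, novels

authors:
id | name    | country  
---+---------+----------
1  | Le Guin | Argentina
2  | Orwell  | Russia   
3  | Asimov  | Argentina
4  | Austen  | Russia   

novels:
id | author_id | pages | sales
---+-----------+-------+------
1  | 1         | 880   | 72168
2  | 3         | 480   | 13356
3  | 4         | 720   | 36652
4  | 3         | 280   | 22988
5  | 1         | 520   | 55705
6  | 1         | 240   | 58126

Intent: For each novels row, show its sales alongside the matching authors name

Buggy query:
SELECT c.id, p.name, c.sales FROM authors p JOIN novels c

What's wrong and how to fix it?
Bug: Missing join condition: each novels row is matched to all authors rows instead of just its own

Fix: Add ON c.author_id = p.id to the JOIN

Corrected query:
SELECT c.id, p.name, c.sales FROM authors p JOIN novels c ON c.author_id = p.id

Result:
id | name    | sales
---+---------+------
1  | Le Guin | 72168
2  | Asimov  | 13356
3  | Austen  | 36652
4  | Asimov  | 22988
5  | Le Guin | 55705
6  | Le Guin | 58126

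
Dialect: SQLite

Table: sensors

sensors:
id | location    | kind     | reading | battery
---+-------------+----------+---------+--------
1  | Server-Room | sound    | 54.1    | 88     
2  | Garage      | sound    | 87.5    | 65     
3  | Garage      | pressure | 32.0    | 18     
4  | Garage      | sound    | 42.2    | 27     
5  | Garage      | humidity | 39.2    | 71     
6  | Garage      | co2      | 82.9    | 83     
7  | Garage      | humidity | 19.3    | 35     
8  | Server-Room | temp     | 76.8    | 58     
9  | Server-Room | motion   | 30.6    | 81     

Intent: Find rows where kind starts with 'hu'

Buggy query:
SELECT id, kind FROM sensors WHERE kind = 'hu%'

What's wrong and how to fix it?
Bug: Wildcards only work with LIKE; '=' treats '%' as a literal character

Fix: Replace '=' with LIKE so 'hu%' is treated as a pattern

Corrected query:
SELECT id, kind FROM sensors WHERE kind LIKE 'hu%'

Result:
id | kind    
---+---------
5  | humidity
7  | humidity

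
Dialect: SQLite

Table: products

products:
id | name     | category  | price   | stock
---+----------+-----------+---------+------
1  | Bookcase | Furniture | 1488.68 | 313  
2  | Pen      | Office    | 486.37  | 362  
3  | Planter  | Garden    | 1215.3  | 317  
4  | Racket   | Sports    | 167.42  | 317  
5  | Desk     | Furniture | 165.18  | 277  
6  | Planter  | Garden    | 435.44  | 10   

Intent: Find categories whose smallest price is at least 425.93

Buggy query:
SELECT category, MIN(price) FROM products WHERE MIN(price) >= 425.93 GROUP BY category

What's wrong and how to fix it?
Bug: MIN() in WHERE is a misuse of aggregate

Fix: Replace WHERE with HAVING after the GROUP BY

Corrected query:
SELECT category, MIN(price) FROM products GROUP BY category HAVING MIN(price) >= 425.93

Result:
category | MIN(price)
---------+-----------
Garden   | 435.44    
Office   | 486.37    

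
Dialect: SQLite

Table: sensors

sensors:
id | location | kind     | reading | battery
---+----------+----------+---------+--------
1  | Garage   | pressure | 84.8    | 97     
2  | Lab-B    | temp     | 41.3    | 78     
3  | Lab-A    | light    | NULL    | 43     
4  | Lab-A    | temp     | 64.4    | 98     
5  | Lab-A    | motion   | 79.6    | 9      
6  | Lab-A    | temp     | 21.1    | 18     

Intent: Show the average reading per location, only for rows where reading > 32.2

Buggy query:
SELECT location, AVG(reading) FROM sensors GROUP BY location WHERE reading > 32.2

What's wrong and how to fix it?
Bug: WHERE cannot follow GROUP BY

Fix: Place WHERE between FROM and GROUP BY

Corrected query:
SELECT location, AVG(reading) FROM sensors WHERE reading > 32.2 GROUP BY location

Result:
location | AVG(reading)
---------+-------------
Garage   | 84.8        
Lab-A    | 72          
Lab-B    | 41.3        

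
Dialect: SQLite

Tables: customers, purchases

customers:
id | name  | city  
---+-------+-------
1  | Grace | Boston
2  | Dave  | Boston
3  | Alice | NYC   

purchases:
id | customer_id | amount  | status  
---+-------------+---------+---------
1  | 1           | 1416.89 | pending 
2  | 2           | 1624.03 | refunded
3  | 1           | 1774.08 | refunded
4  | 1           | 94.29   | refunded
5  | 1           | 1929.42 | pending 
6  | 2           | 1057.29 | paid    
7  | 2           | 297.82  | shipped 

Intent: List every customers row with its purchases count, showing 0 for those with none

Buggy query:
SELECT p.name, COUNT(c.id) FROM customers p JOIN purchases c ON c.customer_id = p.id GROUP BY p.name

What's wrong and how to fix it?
Bug: An inner join excludes parents with zero children

Fix: Use LEFT JOIN so parents without children still appear (COUNT(c.id) gives 0)

Corrected query:
SELECT p.name, COUNT(c.id) FROM customers p LEFT JOIN purchases c ON c.customer_id = p.id GROUP BY p.name

Result:
name  | COUNT(c.id)
------+------------
Alice | 0          
Dave  | 3          
Grace | 4          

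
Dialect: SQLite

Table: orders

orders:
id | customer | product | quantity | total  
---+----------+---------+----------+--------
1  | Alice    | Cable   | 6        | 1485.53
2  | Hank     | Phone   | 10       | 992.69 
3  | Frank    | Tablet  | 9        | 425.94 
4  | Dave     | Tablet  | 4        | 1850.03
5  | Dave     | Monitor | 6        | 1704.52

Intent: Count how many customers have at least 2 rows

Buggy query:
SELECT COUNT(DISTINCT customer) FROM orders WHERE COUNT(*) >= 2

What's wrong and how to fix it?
Bug: COUNT(*) cannot appear in WHERE; the per-group count doesn't exist yet

Fix: Use a subquery that GROUPs and filters with HAVING, then count its rows

Corrected query:
SELECT COUNT(*) FROM (SELECT customer FROM orders GROUP BY customer HAVING COUNT(*) >= 2)

Result:
COUNT(*)
--------
1       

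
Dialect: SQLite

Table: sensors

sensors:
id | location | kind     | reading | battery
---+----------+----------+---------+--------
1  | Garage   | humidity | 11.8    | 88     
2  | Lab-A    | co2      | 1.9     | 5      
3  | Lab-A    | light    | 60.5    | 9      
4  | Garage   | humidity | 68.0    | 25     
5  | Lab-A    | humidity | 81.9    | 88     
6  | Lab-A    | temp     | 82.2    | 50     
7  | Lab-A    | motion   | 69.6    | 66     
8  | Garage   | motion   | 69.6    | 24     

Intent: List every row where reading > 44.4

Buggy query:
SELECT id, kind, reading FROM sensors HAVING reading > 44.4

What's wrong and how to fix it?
Bug: This is a non-aggregate query (no GROUP BY, no aggregates), so in SQLite the HAVING clause is invalid here; a row-level condition belongs in WHERE

Fix: Use WHERE for row-level filtering

Corrected query:
SELECT id, kind, reading FROM sensors WHERE reading > 44.4

Result:
id | kind     | reading
---+----------+--------
3  | light    | 60.5   
4  | humidity | 68     
5  | humidity | 81.9   
6  | temp     | 82.2   
7  | motion   | 69.6   
8  | motion   | 69.6   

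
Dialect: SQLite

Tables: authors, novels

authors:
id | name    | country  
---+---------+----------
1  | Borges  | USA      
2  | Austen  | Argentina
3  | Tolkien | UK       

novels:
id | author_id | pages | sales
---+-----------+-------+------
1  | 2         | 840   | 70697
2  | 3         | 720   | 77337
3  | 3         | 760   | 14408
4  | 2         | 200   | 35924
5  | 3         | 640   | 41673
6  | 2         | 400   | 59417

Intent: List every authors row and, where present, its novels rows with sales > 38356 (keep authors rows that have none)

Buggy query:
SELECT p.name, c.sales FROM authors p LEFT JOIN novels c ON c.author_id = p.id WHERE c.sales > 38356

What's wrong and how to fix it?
Bug: A WHERE condition on the right-hand table after LEFT JOIN drops unmatched parents

Fix: Move the right-table condition into the ON clause so unmatched parents are kept

Corrected query:
SELECT p.name, c.sales FROM authors p LEFT JOIN novels c ON c.author_id = p.id AND c.sales > 38356

Result:
name    | sales
--------+------
Borges  | NULL 
Austen  | 59417
Austen  | 70697
Tolkien | 41673
Tolkien | 77337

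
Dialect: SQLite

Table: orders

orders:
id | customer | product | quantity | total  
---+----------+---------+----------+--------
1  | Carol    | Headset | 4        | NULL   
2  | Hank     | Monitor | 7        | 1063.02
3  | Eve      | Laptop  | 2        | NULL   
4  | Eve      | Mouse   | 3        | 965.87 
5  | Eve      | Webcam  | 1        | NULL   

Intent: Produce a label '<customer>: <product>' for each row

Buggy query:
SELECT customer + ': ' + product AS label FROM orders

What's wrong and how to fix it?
Bug: SQLite uses || for string concatenation; + coerces text to numbers (yielding 0)

Fix: Use the || operator for string concatenation

Corrected query:
SELECT customer || ': ' || product AS label FROM orders

Result:
label         
--------------
Carol: Headset
Hank: Monitor 
Eve: Laptop   
Eve: Mouse    
Eve: Webcam   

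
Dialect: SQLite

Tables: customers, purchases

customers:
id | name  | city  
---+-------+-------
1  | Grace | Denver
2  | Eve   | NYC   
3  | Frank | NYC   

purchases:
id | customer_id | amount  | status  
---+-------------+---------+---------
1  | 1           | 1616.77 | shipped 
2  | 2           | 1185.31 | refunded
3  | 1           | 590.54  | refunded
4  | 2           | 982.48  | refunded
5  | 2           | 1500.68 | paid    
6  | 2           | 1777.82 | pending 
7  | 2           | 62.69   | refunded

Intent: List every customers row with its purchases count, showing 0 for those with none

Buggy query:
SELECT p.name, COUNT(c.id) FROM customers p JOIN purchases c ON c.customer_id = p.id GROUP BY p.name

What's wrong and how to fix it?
Bug: INNER JOIN drops customers rows that have no matching purchases rows

Fix: Switch to LEFT JOIN to retain unmatched parent rows

Corrected query:
SELECT p.name, COUNT(c.id) FROM customers p LEFT JOIN purchases c ON c.customer_id = p.id GROUP BY p.name

Result:
name  | COUNT(c.id)
------+------------
Eve   | 5          
Frank | 0          
Grace | 2          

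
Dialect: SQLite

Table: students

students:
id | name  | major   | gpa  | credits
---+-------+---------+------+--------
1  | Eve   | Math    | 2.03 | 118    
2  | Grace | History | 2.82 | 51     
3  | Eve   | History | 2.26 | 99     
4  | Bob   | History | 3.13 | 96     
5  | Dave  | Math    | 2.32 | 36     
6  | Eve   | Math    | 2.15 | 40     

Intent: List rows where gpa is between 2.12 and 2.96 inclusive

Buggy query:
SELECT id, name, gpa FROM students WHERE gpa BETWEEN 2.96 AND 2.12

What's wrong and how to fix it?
Bug: The bounds are reversed; BETWEEN a AND b requires a <= b to match anything

Fix: Swap the bounds so the smaller value comes first

Corrected query:
SELECT id, name, gpa FROM students WHERE gpa BETWEEN 2.12 AND 2.96

Result:
id | name  | gpa 
---+-------+-----
2  | Grace | 2.82
3  | Eve   | 2.26
5  | Dave  | 2.32
6  | Eve   | 2.15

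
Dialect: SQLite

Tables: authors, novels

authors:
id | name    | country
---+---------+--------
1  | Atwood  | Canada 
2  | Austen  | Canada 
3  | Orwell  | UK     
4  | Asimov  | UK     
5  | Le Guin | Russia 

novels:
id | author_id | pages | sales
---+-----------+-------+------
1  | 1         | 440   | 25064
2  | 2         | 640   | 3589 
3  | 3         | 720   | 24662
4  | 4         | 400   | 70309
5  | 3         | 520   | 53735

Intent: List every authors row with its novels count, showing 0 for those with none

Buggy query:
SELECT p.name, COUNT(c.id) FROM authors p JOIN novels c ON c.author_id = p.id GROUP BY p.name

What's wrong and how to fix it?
Bug: INNER JOIN drops authors rows that have no matching novels rows

Fix: Switch to LEFT JOIN to retain unmatched parent rows

Corrected query:
SELECT p.name, COUNT(c.id) FROM authors p LEFT JOIN novels c ON c.author_id = p.id GROUP BY p.name

Result:
name    | COUNT(c.id)
--------+------------
Asimov  | 1          
Atwood  | 1          
Austen  | 1          
Le Guin | 0          
Orwell  | 2          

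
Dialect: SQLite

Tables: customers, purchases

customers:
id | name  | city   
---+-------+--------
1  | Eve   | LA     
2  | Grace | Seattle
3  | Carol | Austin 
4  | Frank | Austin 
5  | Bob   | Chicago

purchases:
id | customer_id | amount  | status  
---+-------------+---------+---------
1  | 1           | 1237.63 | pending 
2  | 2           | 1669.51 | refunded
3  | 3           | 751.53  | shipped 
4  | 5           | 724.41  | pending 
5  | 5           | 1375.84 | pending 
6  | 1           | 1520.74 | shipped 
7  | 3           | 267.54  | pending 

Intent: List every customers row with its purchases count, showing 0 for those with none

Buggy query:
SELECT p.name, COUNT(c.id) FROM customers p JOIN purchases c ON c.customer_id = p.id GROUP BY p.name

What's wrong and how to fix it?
Bug: An inner join excludes parents with zero children

Fix: Switch to LEFT JOIN to retain unmatched parent rows

Corrected query:
SELECT p.name, COUNT(c.id) FROM customers p LEFT JOIN purchases c ON c.customer_id = p.id GROUP BY p.name

Result:
name  | COUNT(c.id)
------+------------
Bob   | 2          
Carol | 2          
Eve   | 2          
Frank | 0          
Grace | 1          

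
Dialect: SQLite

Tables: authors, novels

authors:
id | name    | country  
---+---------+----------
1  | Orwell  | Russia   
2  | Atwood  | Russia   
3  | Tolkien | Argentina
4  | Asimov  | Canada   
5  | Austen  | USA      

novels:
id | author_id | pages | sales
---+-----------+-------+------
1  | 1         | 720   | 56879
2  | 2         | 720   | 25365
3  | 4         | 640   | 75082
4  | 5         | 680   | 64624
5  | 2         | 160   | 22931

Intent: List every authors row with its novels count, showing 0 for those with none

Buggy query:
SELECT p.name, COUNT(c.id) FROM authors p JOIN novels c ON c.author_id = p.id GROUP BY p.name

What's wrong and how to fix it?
Bug: INNER JOIN drops authors rows that have no matching novels rows

Fix: Switch to LEFT JOIN to retain unmatched parent rows

Corrected query:
SELECT p.name, COUNT(c.id) FROM authors p LEFT JOIN novels c ON c.author_id = p.id GROUP BY p.name

Result:
name    | COUNT(c.id)
--------+------------
Asimov  | 1          
Atwood  | 2          
Austen  | 1          
Orwell  | 1          
Tolkien | 0          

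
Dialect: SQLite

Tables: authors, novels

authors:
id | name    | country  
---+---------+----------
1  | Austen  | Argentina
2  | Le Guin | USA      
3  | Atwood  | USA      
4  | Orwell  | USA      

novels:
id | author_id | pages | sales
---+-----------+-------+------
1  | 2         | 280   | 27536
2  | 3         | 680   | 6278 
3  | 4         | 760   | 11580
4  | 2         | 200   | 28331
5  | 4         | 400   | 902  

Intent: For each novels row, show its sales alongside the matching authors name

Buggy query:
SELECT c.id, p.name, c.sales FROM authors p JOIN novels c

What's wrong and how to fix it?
Bug: Missing join condition: each novels row is matched to all authors rows instead of just its own

Fix: Specify the join condition linking the foreign key to the parent id

Corrected query:
SELECT c.id, p.name, c.sales FROM authors p JOIN novels c ON c.author_id = p.id

Result:
id | name    | sales
---+---------+------
1  | Le Guin | 27536
2  | Atwood  | 6278 
3  | Orwell  | 11580
4  | Le Guin | 28331
5  | Orwell  | 902  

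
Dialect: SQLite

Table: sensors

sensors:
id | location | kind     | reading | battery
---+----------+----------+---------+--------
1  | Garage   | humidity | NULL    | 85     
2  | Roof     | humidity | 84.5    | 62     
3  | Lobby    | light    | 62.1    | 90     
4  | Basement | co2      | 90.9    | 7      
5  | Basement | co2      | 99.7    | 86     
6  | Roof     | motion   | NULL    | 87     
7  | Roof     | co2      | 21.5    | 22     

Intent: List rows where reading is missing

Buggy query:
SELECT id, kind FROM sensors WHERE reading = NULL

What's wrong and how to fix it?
Bug: Comparing to NULL with '=' never matches; NULL = NULL is unknown, not true

Fix: Use IS NULL to test for NULL

Corrected query:
SELECT id, kind FROM sensors WHERE reading IS NULL

Result:
id | kind    
---+---------
1  | humidity
6  | motion  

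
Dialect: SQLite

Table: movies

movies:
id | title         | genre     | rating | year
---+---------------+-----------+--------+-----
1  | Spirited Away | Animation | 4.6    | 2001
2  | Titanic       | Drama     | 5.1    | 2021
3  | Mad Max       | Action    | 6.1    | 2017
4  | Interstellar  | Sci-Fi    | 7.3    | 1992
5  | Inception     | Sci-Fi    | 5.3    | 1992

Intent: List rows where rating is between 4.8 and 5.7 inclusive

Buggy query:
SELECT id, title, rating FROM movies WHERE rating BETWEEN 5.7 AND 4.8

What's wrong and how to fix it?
Bug: The bounds are reversed; BETWEEN a AND b requires a <= b to match anything

Fix: Swap the bounds so the smaller value comes first

Corrected query:
SELECT id, title, rating FROM movies WHERE rating BETWEEN 4.8 AND 5.7

Result:
id | title     | rating
---+-----------+-------
2  | Titanic   | 5.1   
5  | Inception | 5.3   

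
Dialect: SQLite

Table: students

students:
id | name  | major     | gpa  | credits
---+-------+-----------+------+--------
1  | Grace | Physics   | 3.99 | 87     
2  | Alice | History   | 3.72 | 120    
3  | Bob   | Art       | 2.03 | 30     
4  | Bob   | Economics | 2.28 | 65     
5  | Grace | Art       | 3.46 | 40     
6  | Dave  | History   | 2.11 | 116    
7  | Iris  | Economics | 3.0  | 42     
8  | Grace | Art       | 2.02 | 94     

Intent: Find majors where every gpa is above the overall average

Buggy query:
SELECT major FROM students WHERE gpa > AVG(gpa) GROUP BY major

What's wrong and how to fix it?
Bug: WHERE evaluates per row before aggregation, so AVG() is unavailable

Fix: Use a subquery for AVG and a HAVING MIN(...) filter so the condition holds for every row in the group

Corrected query:
SELECT major FROM students GROUP BY major HAVING MIN(gpa) > (SELECT AVG(gpa) FROM students)

Result:
major  
-------
Physics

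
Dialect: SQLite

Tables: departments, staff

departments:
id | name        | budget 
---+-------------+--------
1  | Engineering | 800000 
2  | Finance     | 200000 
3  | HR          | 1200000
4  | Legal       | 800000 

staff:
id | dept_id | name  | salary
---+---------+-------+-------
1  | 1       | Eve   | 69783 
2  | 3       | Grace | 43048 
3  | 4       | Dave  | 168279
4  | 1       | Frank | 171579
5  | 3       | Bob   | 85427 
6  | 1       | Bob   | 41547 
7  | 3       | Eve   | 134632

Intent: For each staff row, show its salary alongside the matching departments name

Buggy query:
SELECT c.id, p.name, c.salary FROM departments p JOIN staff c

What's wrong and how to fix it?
Bug: Missing join condition: each staff row is matched to all departments rows instead of just its own

Fix: Add ON c.dept_id = p.id to the JOIN

Corrected query:
SELECT c.id, p.name, c.salary FROM departments p JOIN staff c ON c.dept_id = p.id

Result:
id | name        | salary
---+-------------+-------
1  | Engineering | 69783 
2  | HR          | 43048 
3  | Legal       | 168279
4  | Engineering | 171579
5  | HR          | 85427 
6  | Engineering | 41547 
7  | HR          | 134632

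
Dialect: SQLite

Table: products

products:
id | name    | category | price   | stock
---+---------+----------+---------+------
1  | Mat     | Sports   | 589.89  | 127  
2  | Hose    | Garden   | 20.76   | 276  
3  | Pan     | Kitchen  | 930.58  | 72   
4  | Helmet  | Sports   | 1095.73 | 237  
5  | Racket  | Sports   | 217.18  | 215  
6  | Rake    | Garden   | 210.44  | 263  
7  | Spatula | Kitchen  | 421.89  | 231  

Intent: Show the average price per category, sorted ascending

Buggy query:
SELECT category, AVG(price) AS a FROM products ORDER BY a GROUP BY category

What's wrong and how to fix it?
Bug: ORDER BY appears before GROUP BY; SQL clause order requires GROUP BY first

Fix: Move ORDER BY to the end, after GROUP BY

Corrected query:
SELECT category, AVG(price) AS a FROM products GROUP BY category ORDER BY a

Result:
category | a         
---------+-----------
Garden   | 115.6     
Sports   | 634.266667
Kitchen  | 676.235   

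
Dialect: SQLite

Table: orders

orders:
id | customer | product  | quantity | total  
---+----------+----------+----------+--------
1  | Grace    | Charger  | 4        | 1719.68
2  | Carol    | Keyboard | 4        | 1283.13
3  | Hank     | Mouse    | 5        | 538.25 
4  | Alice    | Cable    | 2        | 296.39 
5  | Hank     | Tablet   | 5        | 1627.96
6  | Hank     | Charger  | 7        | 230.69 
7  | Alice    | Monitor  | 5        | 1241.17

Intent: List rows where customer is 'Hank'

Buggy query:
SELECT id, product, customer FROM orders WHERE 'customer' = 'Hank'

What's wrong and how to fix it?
Bug: 'customer' in single quotes is a string literal, not the column; the comparison is literal-vs-literal and never true

Fix: Remove the quotes around the column name (or use double quotes for an identifier)

Corrected query:
SELECT id, product, customer FROM orders WHERE customer = 'Hank'

Result:
id | product | customer
---+---------+---------
3  | Mouse   | Hank    
5  | Tablet  | Hank    
6  | Charger | Hank    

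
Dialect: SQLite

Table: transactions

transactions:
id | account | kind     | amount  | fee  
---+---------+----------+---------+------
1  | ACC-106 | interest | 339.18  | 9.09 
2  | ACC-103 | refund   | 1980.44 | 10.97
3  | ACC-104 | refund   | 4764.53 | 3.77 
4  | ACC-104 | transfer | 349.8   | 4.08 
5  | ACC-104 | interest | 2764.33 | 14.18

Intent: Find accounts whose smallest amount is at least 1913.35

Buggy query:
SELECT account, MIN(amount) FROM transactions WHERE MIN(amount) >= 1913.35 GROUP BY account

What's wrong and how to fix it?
Bug: Aggregates like MIN are computed per group after WHERE runs

Fix: Replace WHERE with HAVING after the GROUP BY

Corrected query:
SELECT account, MIN(amount) FROM transactions GROUP BY account HAVING MIN(amount) >= 1913.35

Result:
account | MIN(amount)
--------+------------
ACC-103 | 1980.44    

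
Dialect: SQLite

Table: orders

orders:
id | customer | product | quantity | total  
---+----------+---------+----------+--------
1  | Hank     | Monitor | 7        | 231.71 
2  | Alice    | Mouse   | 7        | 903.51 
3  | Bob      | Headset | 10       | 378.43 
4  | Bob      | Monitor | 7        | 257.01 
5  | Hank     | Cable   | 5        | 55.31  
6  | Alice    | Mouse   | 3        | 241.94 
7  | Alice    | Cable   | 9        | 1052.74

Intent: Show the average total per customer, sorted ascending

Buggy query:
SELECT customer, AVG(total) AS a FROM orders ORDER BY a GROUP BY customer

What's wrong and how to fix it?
Bug: GROUP BY must precede ORDER BY

Fix: Reorder: SELECT … FROM … GROUP BY … ORDER BY …

Corrected query:
SELECT customer, AVG(total) AS a FROM orders GROUP BY customer ORDER BY a

Result:
customer | a     
---------+-------
Hank     | 143.51
Bob      | 317.72
Alice    | 732.73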